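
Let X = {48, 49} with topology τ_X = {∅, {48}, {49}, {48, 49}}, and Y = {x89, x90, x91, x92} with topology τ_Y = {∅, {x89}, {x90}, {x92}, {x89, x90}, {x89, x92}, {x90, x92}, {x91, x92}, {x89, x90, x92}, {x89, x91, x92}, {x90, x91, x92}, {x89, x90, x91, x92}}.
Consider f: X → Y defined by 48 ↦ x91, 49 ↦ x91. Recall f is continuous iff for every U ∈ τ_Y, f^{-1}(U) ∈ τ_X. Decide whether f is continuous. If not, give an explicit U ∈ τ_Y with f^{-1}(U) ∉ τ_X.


f IS continuous.

Compute f^{-1}(U) for each U ∈ τ_Y:
  U = ∅: f^{-1}(U) = ∅ ∈ τ_X ✓.
  U = {x89}: f^{-1}(U) = ∅ ∈ τ_X ✓.
  U = {x90}: f^{-1}(U) = ∅ ∈ τ_X ✓.
  U = {x92}: f^{-1}(U) = ∅ ∈ τ_X ✓.
  U = {x89, x90}: f^{-1}(U) = ∅ ∈ τ_X ✓.
  U = {x89, x92}: f^{-1}(U) = ∅ ∈ τ_X ✓.
  U = {x90, x92}: f^{-1}(U) = ∅ ∈ τ_X ✓.
  U = {x91, x92}: f^{-1}(U) = {48, 49} ∈ τ_X ✓.
  U = {x89, x90, x92}: f^{-1}(U) = ∅ ∈ τ_X ✓.
  U = {x89, x91, x92}: f^{-1}(U) = {48, 49} ∈ τ_X ✓.
  U = {x90, x91, x92}: f^{-1}(U) = {48, 49} ∈ τ_X ✓.
  U = {x89, x90, x91, x92}: f^{-1}(U) = {48, 49} ∈ τ_X ✓.
Every preimage lies in τ_X, so f IS continuous.


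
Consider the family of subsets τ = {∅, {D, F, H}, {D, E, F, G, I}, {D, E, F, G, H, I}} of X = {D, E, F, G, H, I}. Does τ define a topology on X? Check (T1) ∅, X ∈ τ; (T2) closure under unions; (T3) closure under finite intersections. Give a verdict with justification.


τ is NOT a topology on X.

Axiom (T1): ∅ ∈ τ? Yes; X ∈ τ? Yes.
Axiom (T2/T3): check pairwise unions and intersections of members of τ.
Counterexample for (T3): {D, F, H} ∩ {D, E, F, G, I} = {D, F} ∉ τ. Therefore τ is NOT a topology.


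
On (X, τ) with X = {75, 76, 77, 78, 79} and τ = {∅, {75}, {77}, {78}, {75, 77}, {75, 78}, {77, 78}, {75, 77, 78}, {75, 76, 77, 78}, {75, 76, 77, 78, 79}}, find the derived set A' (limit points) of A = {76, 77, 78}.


A' = {76, 79}

For each x ∈ X, list the open sets U ∈ τ with x ∈ U, then check whether U ∩ (A ∖ {x}) ≠ ∅ for every such U.
  x = 75: open {75} ∋ x has {75} ∩ (A ∖ {75}) = ∅, so x is NOT a limit point.
  x = 76: opens ∋ x are {75, 76, 77, 78}, {75, 76, 77, 78, 79}; each meets A ∖ {76}, so x IS a limit point.
  x = 77: open {77} ∋ x has {77} ∩ (A ∖ {77}) = ∅, so x is NOT a limit point.
  x = 78: open {78} ∋ x has {78} ∩ (A ∖ {78}) = ∅, so x is NOT a limit point.
  x = 79: opens ∋ x are {75, 76, 77, 78, 79}; each meets A ∖ {79}, so x IS a limit point.
Collecting: A' = {76, 79}.


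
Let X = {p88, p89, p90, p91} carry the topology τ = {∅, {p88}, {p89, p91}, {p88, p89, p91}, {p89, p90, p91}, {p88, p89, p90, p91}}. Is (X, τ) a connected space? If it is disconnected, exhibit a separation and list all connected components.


(X, τ) is disconnected; components = [{p88}, {p89, p90, p91}].

Find clopen sets (U ∈ τ with X ∖ U ∈ τ):
  U = ∅, X ∖ U = {p88, p89, p90, p91} — both open, so U is clopen.
  U = {p88}, X ∖ U = {p89, p90, p91} — both open, so U is clopen.
  U = {p89, p90, p91}, X ∖ U = {p88} — both open, so U is clopen.
  U = {p88, p89, p90, p91}, X ∖ U = ∅ — both open, so U is clopen.
Nontrivial clopen(s) exist: e.g. {p89, p90, p91}. So (X, τ) is disconnected.
Compute connected components by grouping points that agree on all clopens:
  component: {p88}
  component: {p89, p90, p91}


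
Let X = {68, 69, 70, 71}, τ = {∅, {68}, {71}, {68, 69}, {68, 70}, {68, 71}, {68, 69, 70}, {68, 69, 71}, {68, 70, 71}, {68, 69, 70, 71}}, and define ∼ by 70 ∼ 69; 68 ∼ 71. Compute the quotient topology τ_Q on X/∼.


X/∼ = {[68=71], [69=70]}; |τ_Q| = 3.

Equivalence classes: [68=71], [69=70].
Quotient map π: X → X/∼ sends 68 ↦ [68=71], 69 ↦ [69=70], 70 ↦ [69=70], 71 ↦ [68=71].
For each subset V ⊆ X/∼, compute π^{-1}(V) ⊆ X and check whether π^{-1}(V) ∈ τ. V is open in τ_Q iff π^{-1}(V) ∈ τ.
  V = {}: π^{-1}(V) = ∅ ∈ τ ✓.
  V = {[68=71]}: π^{-1}(V) = {68, 71} ∈ τ ✓.
  V = {[69=70]}: π^{-1}(V) = {69, 70} ∉ τ ✗.
  V = {[68=71], [69=70]}: π^{-1}(V) = {68, 69, 70, 71} ∈ τ ✓.
Open sets in the quotient: τ_Q = {{}, {[68=71]}, {[68=71], [69=70]}} (3 elements).


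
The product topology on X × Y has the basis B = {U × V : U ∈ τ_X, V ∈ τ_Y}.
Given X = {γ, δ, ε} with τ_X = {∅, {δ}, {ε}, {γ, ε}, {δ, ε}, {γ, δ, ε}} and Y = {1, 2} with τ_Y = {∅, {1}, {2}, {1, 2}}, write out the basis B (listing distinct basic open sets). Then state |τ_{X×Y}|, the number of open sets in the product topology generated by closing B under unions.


Basis B = {∅ × ∅, {δ} × {1}, {δ} × {2}, {ε} × {1}, {ε} × {2}, {γ, ε} × {1}, {γ, ε} × {2}, {δ} × {1, 2}, {δ, ε} × {1}, {δ, ε} × {2}, {ε} × {1, 2}, {γ, δ, ε} × {1}, {γ, δ, ε} × {2}, {γ, ε} × {1, 2}, {δ, ε} × {1, 2}, {γ, δ, ε} × {1, 2}}; |τ_{X×Y}| = 36.

Enumerate products U × V with U ∈ τ_X, V ∈ τ_Y (deduplicated):
  ∅ × ∅ = {} (∅)
  {δ} × {1} = {(δ,1)}
  {δ} × {2} = {(δ,2)}
  {ε} × {1} = {(ε,1)}
  {ε} × {2} = {(ε,2)}
  {γ, ε} × {1} = {(γ,1), (ε,1)}
  {γ, ε} × {2} = {(γ,2), (ε,2)}
  {δ} × {1, 2} = {(δ,1), (δ,2)}
  {δ, ε} × {1} = {(δ,1), (ε,1)}
  {δ, ε} × {2} = {(δ,2), (ε,2)}
  {ε} × {1, 2} = {(ε,1), (ε,2)}
  {γ, δ, ε} × {1} = {(γ,1), (δ,1), (ε,1)}
  {γ, δ, ε} × {2} = {(γ,2), (δ,2), (ε,2)}
  {γ, ε} × {1, 2} = {(γ,1), (γ,2), (ε,1), (ε,2)}
  {δ, ε} × {1, 2} = {(δ,1), (δ,2), (ε,1), (ε,2)}
  {γ, δ, ε} × {1, 2} = {(γ,1), (γ,2), (δ,1), (δ,2), (ε,1), (ε,2)}
These 16 distinct sets form the basis B.
Close under arbitrary unions to get τ_{X×Y}; counting gives |τ_{X×Y}| = 36.


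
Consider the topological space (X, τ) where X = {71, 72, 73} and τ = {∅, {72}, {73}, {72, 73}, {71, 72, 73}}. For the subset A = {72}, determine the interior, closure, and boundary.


int(A) = {72}, cl(A) = {71, 72}, ∂A = {71}.

Closed sets in (X, τ) are complements of opens:
  closed(X, τ) = {∅, {71}, {71, 72}, {71, 73}, {71, 72, 73}}.
int(A) = ⋃ {U ∈ τ : U ⊆ A}. Opens contained in A: ∅, {72}.
Taking the union of these: int(A) = {72}.
cl(A) = ⋂ {C closed : A ⊆ C}. Closed sets containing A: {71, 72}, {71, 72, 73}.
Intersecting these: cl(A) = {71, 72}.
∂A = cl(A) ∖ int(A) = {71, 72} ∖ {72} = {71}.


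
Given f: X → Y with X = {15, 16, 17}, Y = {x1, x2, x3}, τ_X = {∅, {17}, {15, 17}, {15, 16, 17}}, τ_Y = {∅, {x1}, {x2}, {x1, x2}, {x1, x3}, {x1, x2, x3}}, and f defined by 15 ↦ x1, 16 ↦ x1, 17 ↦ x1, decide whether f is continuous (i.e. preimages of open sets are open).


f IS continuous.

Compute f^{-1}(U) for each U ∈ τ_Y:
  U = ∅: f^{-1}(U) = ∅ ∈ τ_X ✓.
  U = {x1}: f^{-1}(U) = {15, 16, 17} ∈ τ_X ✓.
  U = {x2}: f^{-1}(U) = ∅ ∈ τ_X ✓.
  U = {x1, x2}: f^{-1}(U) = {15, 16, 17} ∈ τ_X ✓.
  U = {x1, x3}: f^{-1}(U) = {15, 16, 17} ∈ τ_X ✓.
  U = {x1, x2, x3}: f^{-1}(U) = {15, 16, 17} ∈ τ_X ✓.
Every preimage lies in τ_X, so f IS continuous.


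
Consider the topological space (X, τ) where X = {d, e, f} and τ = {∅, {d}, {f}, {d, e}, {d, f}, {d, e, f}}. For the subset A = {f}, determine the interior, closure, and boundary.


int(A) = {f}, cl(A) = {f}, ∂A = ∅.

Closed sets in (X, τ) are complements of opens:
  closed(X, τ) = {∅, {e}, {f}, {d, e}, {e, f}, {d, e, f}}.
int(A) = ⋃ {U ∈ τ : U ⊆ A}. Opens contained in A: ∅, {f}.
Taking the union of these: int(A) = {f}.
cl(A) = ⋂ {C closed : A ⊆ C}. Closed sets containing A: {f}, {e, f}, {d, e, f}.
Intersecting these: cl(A) = {f}.
∂A = cl(A) ∖ int(A) = {f} ∖ {f} = ∅.


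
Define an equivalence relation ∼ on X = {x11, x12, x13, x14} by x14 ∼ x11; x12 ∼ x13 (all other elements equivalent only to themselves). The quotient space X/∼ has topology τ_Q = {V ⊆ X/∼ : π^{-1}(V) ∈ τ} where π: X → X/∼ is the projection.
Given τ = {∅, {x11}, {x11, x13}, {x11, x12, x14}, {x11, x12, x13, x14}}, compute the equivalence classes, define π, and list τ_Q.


X/∼ = {[x11=x14], [x12=x13]}; |τ_Q| = 2.

Equivalence classes: [x11=x14], [x12=x13].
Quotient map π: X → X/∼ sends x11 ↦ [x11=x14], x12 ↦ [x12=x13], x13 ↦ [x12=x13], x14 ↦ [x11=x14].
For each subset V ⊆ X/∼, compute π^{-1}(V) ⊆ X and check whether π^{-1}(V) ∈ τ. V is open in τ_Q iff π^{-1}(V) ∈ τ.
  V = {}: π^{-1}(V) = ∅ ∈ τ ✓.
  V = {[x11=x14]}: π^{-1}(V) = {x11, x14} ∉ τ ✗.
  V = {[x12=x13]}: π^{-1}(V) = {x12, x13} ∉ τ ✗.
  V = {[x11=x14], [x12=x13]}: π^{-1}(V) = {x11, x12, x13, x14} ∈ τ ✓.
Open sets in the quotient: τ_Q = {{}, {[x11=x14], [x12=x13]}} (2 elements).


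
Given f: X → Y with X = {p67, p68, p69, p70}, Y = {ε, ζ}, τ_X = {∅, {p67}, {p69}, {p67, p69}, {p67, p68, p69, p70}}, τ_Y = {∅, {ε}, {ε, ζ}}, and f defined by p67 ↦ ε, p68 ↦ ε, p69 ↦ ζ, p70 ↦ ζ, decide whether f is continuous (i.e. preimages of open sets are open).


f is NOT continuous.

Compute f^{-1}(U) for each U ∈ τ_Y:
  U = ∅: f^{-1}(U) = ∅ ∈ τ_X ✓.
  U = {ε}: f^{-1}(U) = {p67, p68} ∉ τ_X ✗.
  U = {ε, ζ}: f^{-1}(U) = {p67, p68, p69, p70} ∈ τ_X ✓.
Found U = {ε} with f^{-1}(U) = {p67, p68} not in τ_X. Therefore f is NOT continuous.


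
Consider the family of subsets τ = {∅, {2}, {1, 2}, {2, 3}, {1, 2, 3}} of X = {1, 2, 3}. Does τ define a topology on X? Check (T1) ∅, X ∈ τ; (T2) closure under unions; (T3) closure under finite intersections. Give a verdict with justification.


τ IS a topology on X.

Axiom (T1): ∅ ∈ τ? Yes; X ∈ τ? Yes.
Axiom (T2/T3): check pairwise unions and intersections of members of τ.
All pairwise intersections and unions checked — each lies in τ. Therefore τ satisfies (T1), (T2), (T3): it IS a topology on X.


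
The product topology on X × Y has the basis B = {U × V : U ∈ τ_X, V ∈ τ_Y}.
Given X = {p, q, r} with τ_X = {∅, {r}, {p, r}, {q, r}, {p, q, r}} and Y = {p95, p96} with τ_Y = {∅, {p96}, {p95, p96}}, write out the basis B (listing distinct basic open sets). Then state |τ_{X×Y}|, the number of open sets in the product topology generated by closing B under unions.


Basis B = {∅ × ∅, {r} × {p96}, {p, r} × {p96}, {q, r} × {p96}, {r} × {p95, p96}, {p, q, r} × {p96}, {p, r} × {p95, p96}, {q, r} × {p95, p96}, {p, q, r} × {p95, p96}}; |τ_{X×Y}| = 14.

Enumerate products U × V with U ∈ τ_X, V ∈ τ_Y (deduplicated):
  ∅ × ∅ = {} (∅)
  {r} × {p96} = {(r,p96)}
  {p, r} × {p96} = {(p,p96), (r,p96)}
  {q, r} × {p96} = {(q,p96), (r,p96)}
  {r} × {p95, p96} = {(r,p95), (r,p96)}
  {p, q, r} × {p96} = {(p,p96), (q,p96), (r,p96)}
  {p, r} × {p95, p96} = {(p,p95), (p,p96), (r,p95), (r,p96)}
  {q, r} × {p95, p96} = {(q,p95), (q,p96), (r,p95), (r,p96)}
  {p, q, r} × {p95, p96} = {(p,p95), (p,p96), (q,p95), (q,p96), (r,p95), (r,p96)}
These 9 distinct sets form the basis B.
Close under arbitrary unions to get τ_{X×Y}; counting gives |τ_{X×Y}| = 14.


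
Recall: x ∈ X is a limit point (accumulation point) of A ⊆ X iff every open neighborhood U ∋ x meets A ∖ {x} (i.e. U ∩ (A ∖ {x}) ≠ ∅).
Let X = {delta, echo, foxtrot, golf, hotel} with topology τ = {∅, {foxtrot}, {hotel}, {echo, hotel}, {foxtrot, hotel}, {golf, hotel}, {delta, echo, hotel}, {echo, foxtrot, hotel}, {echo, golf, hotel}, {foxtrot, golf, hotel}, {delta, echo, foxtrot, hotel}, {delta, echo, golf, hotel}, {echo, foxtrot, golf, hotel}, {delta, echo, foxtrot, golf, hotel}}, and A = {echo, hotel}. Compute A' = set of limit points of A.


A' = {delta, echo, golf}

For each x ∈ X, list the open sets U ∈ τ with x ∈ U, then check whether U ∩ (A ∖ {x}) ≠ ∅ for every such U.
  x = delta: opens ∋ x are {delta, echo, hotel}, {delta, echo, foxtrot, hotel}, {delta, echo, golf, hotel}, {delta, echo, foxtrot, golf, hotel}; each meets A ∖ {delta}, so x IS a limit point.
  x = echo: opens ∋ x are {echo, hotel}, {delta, echo, hotel}, {echo, foxtrot, hotel}, {echo, golf, hotel}, {delta, echo, foxtrot, hotel}, {delta, echo, golf, hotel}, {echo, foxtrot, golf, hotel}, {delta, echo, foxtrot, golf, hotel}; each meets A ∖ {echo}, so x IS a limit point.
  x = foxtrot: open {foxtrot} ∋ x has {foxtrot} ∩ (A ∖ {foxtrot}) = ∅, so x is NOT a limit point.
  x = golf: opens ∋ x are {golf, hotel}, {echo, golf, hotel}, {foxtrot, golf, hotel}, {delta, echo, golf, hotel}, {echo, foxtrot, golf, hotel}, {delta, echo, foxtrot, golf, hotel}; each meets A ∖ {golf}, so x IS a limit point.
  x = hotel: open {hotel} ∋ x has {hotel} ∩ (A ∖ {hotel}) = ∅, so x is NOT a limit point.
Collecting: A' = {delta, echo, golf}.


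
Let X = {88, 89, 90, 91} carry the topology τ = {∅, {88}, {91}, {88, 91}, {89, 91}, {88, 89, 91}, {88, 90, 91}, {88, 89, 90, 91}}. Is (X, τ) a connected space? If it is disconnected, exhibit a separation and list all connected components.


(X, τ) is connected.

Find clopen sets (U ∈ τ with X ∖ U ∈ τ):
  U = ∅, X ∖ U = {88, 89, 90, 91} — both open, so U is clopen.
  U = {88, 89, 90, 91}, X ∖ U = ∅ — both open, so U is clopen.
Only trivial clopens (∅ and X) exist, so (X, τ) is connected.
Compute connected components by grouping points that agree on all clopens:
  component: {88, 89, 90, 91}


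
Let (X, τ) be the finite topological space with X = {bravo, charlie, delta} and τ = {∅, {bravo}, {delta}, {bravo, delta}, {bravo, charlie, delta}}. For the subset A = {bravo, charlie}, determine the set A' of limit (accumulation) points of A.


A' = {charlie}

For each x ∈ X, list the open sets U ∈ τ with x ∈ U, then check whether U ∩ (A ∖ {x}) ≠ ∅ for every such U.
  x = bravo: open {bravo} ∋ x has {bravo} ∩ (A ∖ {bravo}) = ∅, so x is NOT a limit point.
  x = charlie: opens ∋ x are {bravo, charlie, delta}; each meets A ∖ {charlie}, so x IS a limit point.
  x = delta: open {delta} ∋ x has {delta} ∩ (A ∖ {delta}) = ∅, so x is NOT a limit point.
Collecting: A' = {charlie}.


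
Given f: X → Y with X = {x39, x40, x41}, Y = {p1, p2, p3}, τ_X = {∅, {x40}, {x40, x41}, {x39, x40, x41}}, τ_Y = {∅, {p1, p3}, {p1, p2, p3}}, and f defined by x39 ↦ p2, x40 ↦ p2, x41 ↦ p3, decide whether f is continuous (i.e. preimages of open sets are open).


f is NOT continuous.

Compute f^{-1}(U) for each U ∈ τ_Y:
  U = ∅: f^{-1}(U) = ∅ ∈ τ_X ✓.
  U = {p1, p3}: f^{-1}(U) = {x41} ∉ τ_X ✗.
  U = {p1, p2, p3}: f^{-1}(U) = {x39, x40, x41} ∈ τ_X ✓.
Found U = {p1, p3} with f^{-1}(U) = {x41} not in τ_X. Therefore f is NOT continuous.


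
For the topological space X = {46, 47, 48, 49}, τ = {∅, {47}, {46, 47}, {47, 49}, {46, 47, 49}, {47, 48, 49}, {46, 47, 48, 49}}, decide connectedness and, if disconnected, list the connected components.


(X, τ) is connected.

Find clopen sets (U ∈ τ with X ∖ U ∈ τ):
  U = ∅, X ∖ U = {46, 47, 48, 49} — both open, so U is clopen.
  U = {46, 47, 48, 49}, X ∖ U = ∅ — both open, so U is clopen.
Only trivial clopens (∅ and X) exist, so (X, τ) is connected.
Compute connected components by grouping points that agree on all clopens:
  component: {46, 47, 48, 49}


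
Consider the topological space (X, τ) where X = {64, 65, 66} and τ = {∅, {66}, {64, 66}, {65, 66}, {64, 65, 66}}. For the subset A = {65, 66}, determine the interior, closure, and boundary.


int(A) = {65, 66}, cl(A) = {64, 65, 66}, ∂A = {64}.

Closed sets in (X, τ) are complements of opens:
  closed(X, τ) = {∅, {64}, {65}, {64, 65}, {64, 65, 66}}.
int(A) = ⋃ {U ∈ τ : U ⊆ A}. Opens contained in A: ∅, {66}, {65, 66}.
Taking the union of these: int(A) = {65, 66}.
cl(A) = ⋂ {C closed : A ⊆ C}. Closed sets containing A: {64, 65, 66}.
Intersecting these: cl(A) = {64, 65, 66}.
∂A = cl(A) ∖ int(A) = {64, 65, 66} ∖ {65, 66} = {64}.


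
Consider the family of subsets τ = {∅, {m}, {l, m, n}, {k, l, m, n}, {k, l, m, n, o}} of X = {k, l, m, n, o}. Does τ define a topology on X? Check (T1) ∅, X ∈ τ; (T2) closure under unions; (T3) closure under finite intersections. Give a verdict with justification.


τ IS a topology on X.

Axiom (T1): ∅ ∈ τ? Yes; X ∈ τ? Yes.
Axiom (T2/T3): check pairwise unions and intersections of members of τ.
All pairwise intersections and unions checked — each lies in τ. Therefore τ satisfies (T1), (T2), (T3): it IS a topology on X.


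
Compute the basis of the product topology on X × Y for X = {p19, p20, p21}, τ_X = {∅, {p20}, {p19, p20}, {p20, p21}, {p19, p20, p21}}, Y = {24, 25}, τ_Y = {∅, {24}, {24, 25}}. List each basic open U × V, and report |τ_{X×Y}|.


Basis B = {∅ × ∅, {p20} × {24}, {p19, p20} × {24}, {p20} × {24, 25}, {p20, p21} × {24}, {p19, p20, p21} × {24}, {p19, p20} × {24, 25}, {p20, p21} × {24, 25}, {p19, p20, p21} × {24, 25}}; |τ_{X×Y}| = 14.

Enumerate products U × V with U ∈ τ_X, V ∈ τ_Y (deduplicated):
  ∅ × ∅ = {} (∅)
  {p20} × {24} = {(p20,24)}
  {p19, p20} × {24} = {(p19,24), (p20,24)}
  {p20} × {24, 25} = {(p20,24), (p20,25)}
  {p20, p21} × {24} = {(p20,24), (p21,24)}
  {p19, p20, p21} × {24} = {(p19,24), (p20,24), (p21,24)}
  {p19, p20} × {24, 25} = {(p19,24), (p19,25), (p20,24), (p20,25)}
  {p20, p21} × {24, 25} = {(p20,24), (p20,25), (p21,24), (p21,25)}
  {p19, p20, p21} × {24, 25} = {(p19,24), (p19,25), (p20,24), (p20,25), (p21,24), (p21,25)}
These 9 distinct sets form the basis B.
Close under arbitrary unions to get τ_{X×Y}; counting gives |τ_{X×Y}| = 14.


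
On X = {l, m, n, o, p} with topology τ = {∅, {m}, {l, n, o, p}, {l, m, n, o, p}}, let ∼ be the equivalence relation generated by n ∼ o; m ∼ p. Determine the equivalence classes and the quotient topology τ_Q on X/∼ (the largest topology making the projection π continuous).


X/∼ = {[l], [m=p], [n=o]}; |τ_Q| = 2.

Equivalence classes: [l], [m=p], [n=o].
Quotient map π: X → X/∼ sends l ↦ [l], m ↦ [m=p], n ↦ [n=o], o ↦ [n=o], p ↦ [m=p].
For each subset V ⊆ X/∼, compute π^{-1}(V) ⊆ X and check whether π^{-1}(V) ∈ τ. V is open in τ_Q iff π^{-1}(V) ∈ τ.
  V = {}: π^{-1}(V) = ∅ ∈ τ ✓.
  V = {[l]}: π^{-1}(V) = {l} ∉ τ ✗.
  V = {[m=p]}: π^{-1}(V) = {m, p} ∉ τ ✗.
  V = {[l], [m=p]}: π^{-1}(V) = {l, m, p} ∉ τ ✗.
  V = {[n=o]}: π^{-1}(V) = {n, o} ∉ τ ✗.
  V = {[l], [n=o]}: π^{-1}(V) = {l, n, o} ∉ τ ✗.
  V = {[m=p], [n=o]}: π^{-1}(V) = {m, n, o, p} ∉ τ ✗.
  V = {[l], [m=p], [n=o]}: π^{-1}(V) = {l, m, n, o, p} ∈ τ ✓.
Open sets in the quotient: τ_Q = {{}, {[l], [m=p], [n=o]}} (2 elements).


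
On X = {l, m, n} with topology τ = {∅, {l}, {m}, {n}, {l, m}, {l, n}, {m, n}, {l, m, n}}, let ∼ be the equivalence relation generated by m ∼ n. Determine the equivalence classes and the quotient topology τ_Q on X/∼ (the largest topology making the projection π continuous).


X/∼ = {[l], [m=n]}; |τ_Q| = 4.

Equivalence classes: [l], [m=n].
Quotient map π: X → X/∼ sends l ↦ [l], m ↦ [m=n], n ↦ [m=n].
For each subset V ⊆ X/∼, compute π^{-1}(V) ⊆ X and check whether π^{-1}(V) ∈ τ. V is open in τ_Q iff π^{-1}(V) ∈ τ.
  V = {}: π^{-1}(V) = ∅ ∈ τ ✓.
  V = {[l]}: π^{-1}(V) = {l} ∈ τ ✓.
  V = {[m=n]}: π^{-1}(V) = {m, n} ∈ τ ✓.
  V = {[l], [m=n]}: π^{-1}(V) = {l, m, n} ∈ τ ✓.
Open sets in the quotient: τ_Q = {{}, {[l]}, {[m=n]}, {[l], [m=n]}} (4 elements).


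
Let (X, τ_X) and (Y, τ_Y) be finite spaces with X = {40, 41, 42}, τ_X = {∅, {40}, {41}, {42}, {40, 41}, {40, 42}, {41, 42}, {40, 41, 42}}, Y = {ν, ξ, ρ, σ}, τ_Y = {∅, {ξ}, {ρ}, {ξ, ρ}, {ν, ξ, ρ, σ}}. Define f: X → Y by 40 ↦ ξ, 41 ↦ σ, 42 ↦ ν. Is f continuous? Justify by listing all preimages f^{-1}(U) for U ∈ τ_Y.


f IS continuous.

Compute f^{-1}(U) for each U ∈ τ_Y:
  U = ∅: f^{-1}(U) = ∅ ∈ τ_X ✓.
  U = {ξ}: f^{-1}(U) = {40} ∈ τ_X ✓.
  U = {ρ}: f^{-1}(U) = ∅ ∈ τ_X ✓.
  U = {ξ, ρ}: f^{-1}(U) = {40} ∈ τ_X ✓.
  U = {ν, ξ, ρ, σ}: f^{-1}(U) = {40, 41, 42} ∈ τ_X ✓.
Every preimage lies in τ_X, so f IS continuous.


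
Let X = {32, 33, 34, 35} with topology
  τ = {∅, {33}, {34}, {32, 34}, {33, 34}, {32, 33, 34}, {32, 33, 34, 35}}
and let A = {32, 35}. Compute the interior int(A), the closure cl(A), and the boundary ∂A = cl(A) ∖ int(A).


int(A) = ∅, cl(A) = {32, 35}, ∂A = {32, 35}.

Closed sets in (X, τ) are complements of opens:
  closed(X, τ) = {∅, {35}, {32, 35}, {33, 35}, {32, 33, 35}, {32, 34, 35}, {32, 33, 34, 35}}.
int(A) = ⋃ {U ∈ τ : U ⊆ A}. Opens contained in A: ∅.
Taking the union of these: int(A) = ∅.
cl(A) = ⋂ {C closed : A ⊆ C}. Closed sets containing A: {32, 35}, {32, 33, 35}, {32, 34, 35}, {32, 33, 34, 35}.
Intersecting these: cl(A) = {32, 35}.
∂A = cl(A) ∖ int(A) = {32, 35} ∖ ∅ = {32, 35}.


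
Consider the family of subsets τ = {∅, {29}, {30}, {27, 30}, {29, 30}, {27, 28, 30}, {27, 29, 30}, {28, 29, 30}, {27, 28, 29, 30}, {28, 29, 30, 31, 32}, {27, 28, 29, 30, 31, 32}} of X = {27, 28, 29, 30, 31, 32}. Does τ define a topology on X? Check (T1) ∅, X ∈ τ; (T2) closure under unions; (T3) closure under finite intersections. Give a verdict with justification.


τ is NOT a topology on X.

Axiom (T1): ∅ ∈ τ? Yes; X ∈ τ? Yes.
Axiom (T2/T3): check pairwise unions and intersections of members of τ.
Counterexample for (T3): {27, 28, 30} ∩ {28, 29, 30} = {28, 30} ∉ τ. Therefore τ is NOT a topology.


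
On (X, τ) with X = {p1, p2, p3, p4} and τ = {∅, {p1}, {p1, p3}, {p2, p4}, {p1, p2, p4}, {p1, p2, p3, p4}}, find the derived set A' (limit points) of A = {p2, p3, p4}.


A' = {p2, p4}

For each x ∈ X, list the open sets U ∈ τ with x ∈ U, then check whether U ∩ (A ∖ {x}) ≠ ∅ for every such U.
  x = p1: open {p1} ∋ x has {p1} ∩ (A ∖ {p1}) = ∅, so x is NOT a limit point.
  x = p2: opens ∋ x are {p2, p4}, {p1, p2, p4}, {p1, p2, p3, p4}; each meets A ∖ {p2}, so x IS a limit point.
  x = p3: open {p1, p3} ∋ x has {p1, p3} ∩ (A ∖ {p3}) = ∅, so x is NOT a limit point.
  x = p4: opens ∋ x are {p2, p4}, {p1, p2, p4}, {p1, p2, p3, p4}; each meets A ∖ {p4}, so x IS a limit point.
Collecting: A' = {p2, p4}.


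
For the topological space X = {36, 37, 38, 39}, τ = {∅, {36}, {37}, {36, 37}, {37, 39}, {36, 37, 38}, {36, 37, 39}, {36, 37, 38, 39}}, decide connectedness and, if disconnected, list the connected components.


(X, τ) is connected.

Find clopen sets (U ∈ τ with X ∖ U ∈ τ):
  U = ∅, X ∖ U = {36, 37, 38, 39} — both open, so U is clopen.
  U = {36, 37, 38, 39}, X ∖ U = ∅ — both open, so U is clopen.
Only trivial clopens (∅ and X) exist, so (X, τ) is connected.
Compute connected components by grouping points that agree on all clopens:
  component: {36, 37, 38, 39}


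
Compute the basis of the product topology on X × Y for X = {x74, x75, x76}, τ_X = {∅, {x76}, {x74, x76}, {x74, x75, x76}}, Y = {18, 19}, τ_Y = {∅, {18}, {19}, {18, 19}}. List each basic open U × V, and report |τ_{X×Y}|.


Basis B = {∅ × ∅, {x76} × {18}, {x76} × {19}, {x74, x76} × {18}, {x74, x76} × {19}, {x76} × {18, 19}, {x74, x75, x76} × {18}, {x74, x75, x76} × {19}, {x74, x76} × {18, 19}, {x74, x75, x76} × {18, 19}}; |τ_{X×Y}| = 16.

Enumerate products U × V with U ∈ τ_X, V ∈ τ_Y (deduplicated):
  ∅ × ∅ = {} (∅)
  {x76} × {18} = {(x76,18)}
  {x76} × {19} = {(x76,19)}
  {x74, x76} × {18} = {(x74,18), (x76,18)}
  {x74, x76} × {19} = {(x74,19), (x76,19)}
  {x76} × {18, 19} = {(x76,18), (x76,19)}
  {x74, x75, x76} × {18} = {(x74,18), (x75,18), (x76,18)}
  {x74, x75, x76} × {19} = {(x74,19), (x75,19), (x76,19)}
  {x74, x76} × {18, 19} = {(x74,18), (x74,19), (x76,18), (x76,19)}
  {x74, x75, x76} × {18, 19} = {(x74,18), (x74,19), (x75,18), (x75,19), (x76,18), (x76,19)}
These 10 distinct sets form the basis B.
Close under arbitrary unions to get τ_{X×Y}; counting gives |τ_{X×Y}| = 16.


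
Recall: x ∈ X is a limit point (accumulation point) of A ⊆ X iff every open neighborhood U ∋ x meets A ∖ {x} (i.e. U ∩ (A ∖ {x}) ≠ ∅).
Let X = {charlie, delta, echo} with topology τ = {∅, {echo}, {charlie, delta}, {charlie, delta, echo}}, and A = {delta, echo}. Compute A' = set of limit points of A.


A' = {charlie}

For each x ∈ X, list the open sets U ∈ τ with x ∈ U, then check whether U ∩ (A ∖ {x}) ≠ ∅ for every such U.
  x = charlie: opens ∋ x are {charlie, delta}, {charlie, delta, echo}; each meets A ∖ {charlie}, so x IS a limit point.
  x = delta: open {charlie, delta} ∋ x has {charlie, delta} ∩ (A ∖ {delta}) = ∅, so x is NOT a limit point.
  x = echo: open {echo} ∋ x has {echo} ∩ (A ∖ {echo}) = ∅, so x is NOT a limit point.
Collecting: A' = {charlie}.


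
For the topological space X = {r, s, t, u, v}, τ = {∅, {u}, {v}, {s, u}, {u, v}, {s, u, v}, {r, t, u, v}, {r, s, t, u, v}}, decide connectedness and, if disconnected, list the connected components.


(X, τ) is connected.

Find clopen sets (U ∈ τ with X ∖ U ∈ τ):
  U = ∅, X ∖ U = {r, s, t, u, v} — both open, so U is clopen.
  U = {r, s, t, u, v}, X ∖ U = ∅ — both open, so U is clopen.
Only trivial clopens (∅ and X) exist, so (X, τ) is connected.
Compute connected components by grouping points that agree on all clopens:
  component: {r, s, t, u, v}


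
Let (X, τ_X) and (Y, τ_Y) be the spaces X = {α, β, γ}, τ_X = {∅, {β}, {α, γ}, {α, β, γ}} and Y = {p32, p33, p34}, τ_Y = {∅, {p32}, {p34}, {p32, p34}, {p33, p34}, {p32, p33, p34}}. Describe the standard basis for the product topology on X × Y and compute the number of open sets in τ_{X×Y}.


Basis B = {∅ × ∅, {β} × {p32}, {β} × {p34}, {α, γ} × {p32}, {α, γ} × {p34}, {β} × {p32, p34}, {β} × {p33, p34}, {α, β, γ} × {p32}, {α, β, γ} × {p34}, {β} × {p32, p33, p34}, {α, γ} × {p32, p34}, {α, γ} × {p33, p34}, {α, γ} × {p32, p33, p34}, {α, β, γ} × {p32, p34}, {α, β, γ} × {p33, p34}, {α, β, γ} × {p32, p33, p34}}; |τ_{X×Y}| = 36.

Enumerate products U × V with U ∈ τ_X, V ∈ τ_Y (deduplicated):
  ∅ × ∅ = {} (∅)
  {β} × {p32} = {(β,p32)}
  {β} × {p34} = {(β,p34)}
  {α, γ} × {p32} = {(α,p32), (γ,p32)}
  {α, γ} × {p34} = {(α,p34), (γ,p34)}
  {β} × {p32, p34} = {(β,p32), (β,p34)}
  {β} × {p33, p34} = {(β,p33), (β,p34)}
  {α, β, γ} × {p32} = {(α,p32), (β,p32), (γ,p32)}
  {α, β, γ} × {p34} = {(α,p34), (β,p34), (γ,p34)}
  {β} × {p32, p33, p34} = {(β,p32), (β,p33), (β,p34)}
  {α, γ} × {p32, p34} = {(α,p32), (α,p34), (γ,p32), (γ,p34)}
  {α, γ} × {p33, p34} = {(α,p33), (α,p34), (γ,p33), (γ,p34)}
  {α, γ} × {p32, p33, p34} = {(α,p32), (α,p33), (α,p34), (γ,p32), (γ,p33), (γ,p34)}
  {α, β, γ} × {p32, p34} = {(α,p32), (α,p34), (β,p32), (β,p34), (γ,p32), (γ,p34)}
  {α, β, γ} × {p33, p34} = {(α,p33), (α,p34), (β,p33), (β,p34), (γ,p33), (γ,p34)}
  {α, β, γ} × {p32, p33, p34} = {(α,p32), (α,p33), (α,p34), (β,p32), (β,p33), (β,p34), (γ,p32), (γ,p33), (γ,p34)}
These 16 distinct sets form the basis B.
Close under arbitrary unions to get τ_{X×Y}; counting gives |τ_{X×Y}| = 36.


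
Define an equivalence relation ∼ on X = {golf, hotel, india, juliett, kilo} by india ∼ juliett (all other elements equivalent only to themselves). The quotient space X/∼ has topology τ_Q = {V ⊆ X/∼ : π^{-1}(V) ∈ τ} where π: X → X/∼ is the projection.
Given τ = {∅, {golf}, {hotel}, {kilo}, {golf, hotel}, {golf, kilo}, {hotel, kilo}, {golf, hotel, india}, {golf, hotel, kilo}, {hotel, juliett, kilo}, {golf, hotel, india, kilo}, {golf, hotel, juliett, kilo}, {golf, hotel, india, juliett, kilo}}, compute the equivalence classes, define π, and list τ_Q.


X/∼ = {[golf], [hotel], [india=juliett], [kilo]}; |τ_Q| = 9.

Equivalence classes: [golf], [hotel], [india=juliett], [kilo].
Quotient map π: X → X/∼ sends golf ↦ [golf], hotel ↦ [hotel], india ↦ [india=juliett], juliett ↦ [india=juliett], kilo ↦ [kilo].
For each subset V ⊆ X/∼, compute π^{-1}(V) ⊆ X and check whether π^{-1}(V) ∈ τ. V is open in τ_Q iff π^{-1}(V) ∈ τ.
  V = {}: π^{-1}(V) = ∅ ∈ τ ✓.
  V = {[golf]}: π^{-1}(V) = {golf} ∈ τ ✓.
  V = {[hotel]}: π^{-1}(V) = {hotel} ∈ τ ✓.
  V = {[golf], [hotel]}: π^{-1}(V) = {golf, hotel} ∈ τ ✓.
  V = {[india=juliett]}: π^{-1}(V) = {india, juliett} ∉ τ ✗.
  V = {[golf], [india=juliett]}: π^{-1}(V) = {golf, india, juliett} ∉ τ ✗.
  V = {[hotel], [india=juliett]}: π^{-1}(V) = {hotel, india, juliett} ∉ τ ✗.
  V = {[golf], [hotel], [india=juliett]}: π^{-1}(V) = {golf, hotel, india, juliett} ∉ τ ✗.
  V = {[kilo]}: π^{-1}(V) = {kilo} ∈ τ ✓.
  V = {[golf], [kilo]}: π^{-1}(V) = {golf, kilo} ∈ τ ✓.
  V = {[hotel], [kilo]}: π^{-1}(V) = {hotel, kilo} ∈ τ ✓.
  V = {[golf], [hotel], [kilo]}: π^{-1}(V) = {golf, hotel, kilo} ∈ τ ✓.
  V = {[india=juliett], [kilo]}: π^{-1}(V) = {india, juliett, kilo} ∉ τ ✗.
  V = {[golf], [india=juliett], [kilo]}: π^{-1}(V) = {golf, india, juliett, kilo} ∉ τ ✗.
  V = {[hotel], [india=juliett], [kilo]}: π^{-1}(V) = {hotel, india, juliett, kilo} ∉ τ ✗.
  V = {[golf], [hotel], [india=juliett], [kilo]}: π^{-1}(V) = {golf, hotel, india, juliett, kilo} ∈ τ ✓.
Open sets in the quotient: τ_Q = {{}, {[golf]}, {[hotel]}, {[golf], [hotel]}, {[kilo]}, {[golf], [kilo]}, {[hotel], [kilo]}, {[golf], [hotel], [kilo]}, {[golf], [hotel], [india=juliett], [kilo]}} (9 elements).


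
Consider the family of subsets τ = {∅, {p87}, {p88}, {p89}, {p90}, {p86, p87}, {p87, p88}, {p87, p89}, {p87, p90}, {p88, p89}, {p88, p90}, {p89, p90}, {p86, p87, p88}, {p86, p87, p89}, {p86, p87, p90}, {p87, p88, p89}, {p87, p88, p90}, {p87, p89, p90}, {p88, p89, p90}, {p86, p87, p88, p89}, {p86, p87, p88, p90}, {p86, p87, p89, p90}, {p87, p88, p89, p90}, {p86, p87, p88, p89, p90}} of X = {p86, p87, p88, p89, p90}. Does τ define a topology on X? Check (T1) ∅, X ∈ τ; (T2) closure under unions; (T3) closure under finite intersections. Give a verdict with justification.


τ IS a topology on X.

Axiom (T1): ∅ ∈ τ? Yes; X ∈ τ? Yes.
Axiom (T2/T3): check pairwise unions and intersections of members of τ.
All pairwise intersections and unions checked — each lies in τ. Therefore τ satisfies (T1), (T2), (T3): it IS a topology on X.


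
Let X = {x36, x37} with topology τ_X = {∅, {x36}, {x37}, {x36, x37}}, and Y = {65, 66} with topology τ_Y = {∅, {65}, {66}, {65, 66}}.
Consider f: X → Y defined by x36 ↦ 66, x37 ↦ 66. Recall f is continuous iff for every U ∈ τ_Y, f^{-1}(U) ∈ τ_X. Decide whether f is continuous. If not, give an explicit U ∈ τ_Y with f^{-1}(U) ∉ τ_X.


f IS continuous.

Compute f^{-1}(U) for each U ∈ τ_Y:
  U = ∅: f^{-1}(U) = ∅ ∈ τ_X ✓.
  U = {65}: f^{-1}(U) = ∅ ∈ τ_X ✓.
  U = {66}: f^{-1}(U) = {x36, x37} ∈ τ_X ✓.
  U = {65, 66}: f^{-1}(U) = {x36, x37} ∈ τ_X ✓.
Every preimage lies in τ_X, so f IS continuous.


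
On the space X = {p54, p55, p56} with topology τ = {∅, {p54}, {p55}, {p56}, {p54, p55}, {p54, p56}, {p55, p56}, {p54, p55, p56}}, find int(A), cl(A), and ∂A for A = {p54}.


int(A) = {p54}, cl(A) = {p54}, ∂A = ∅.

Closed sets in (X, τ) are complements of opens:
  closed(X, τ) = {∅, {p54}, {p55}, {p56}, {p54, p55}, {p54, p56}, {p55, p56}, {p54, p55, p56}}.
int(A) = ⋃ {U ∈ τ : U ⊆ A}. Opens contained in A: ∅, {p54}.
Taking the union of these: int(A) = {p54}.
cl(A) = ⋂ {C closed : A ⊆ C}. Closed sets containing A: {p54}, {p54, p55}, {p54, p56}, {p54, p55, p56}.
Intersecting these: cl(A) = {p54}.
∂A = cl(A) ∖ int(A) = {p54} ∖ {p54} = ∅.


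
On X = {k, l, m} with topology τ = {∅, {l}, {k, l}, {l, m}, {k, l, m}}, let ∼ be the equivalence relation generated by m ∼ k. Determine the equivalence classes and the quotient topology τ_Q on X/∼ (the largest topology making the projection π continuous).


X/∼ = {[k=m], [l]}; |τ_Q| = 3.

Equivalence classes: [k=m], [l].
Quotient map π: X → X/∼ sends k ↦ [k=m], l ↦ [l], m ↦ [k=m].
For each subset V ⊆ X/∼, compute π^{-1}(V) ⊆ X and check whether π^{-1}(V) ∈ τ. V is open in τ_Q iff π^{-1}(V) ∈ τ.
  V = {}: π^{-1}(V) = ∅ ∈ τ ✓.
  V = {[k=m]}: π^{-1}(V) = {k, m} ∉ τ ✗.
  V = {[l]}: π^{-1}(V) = {l} ∈ τ ✓.
  V = {[k=m], [l]}: π^{-1}(V) = {k, l, m} ∈ τ ✓.
Open sets in the quotient: τ_Q = {{}, {[l]}, {[k=m], [l]}} (3 elements).


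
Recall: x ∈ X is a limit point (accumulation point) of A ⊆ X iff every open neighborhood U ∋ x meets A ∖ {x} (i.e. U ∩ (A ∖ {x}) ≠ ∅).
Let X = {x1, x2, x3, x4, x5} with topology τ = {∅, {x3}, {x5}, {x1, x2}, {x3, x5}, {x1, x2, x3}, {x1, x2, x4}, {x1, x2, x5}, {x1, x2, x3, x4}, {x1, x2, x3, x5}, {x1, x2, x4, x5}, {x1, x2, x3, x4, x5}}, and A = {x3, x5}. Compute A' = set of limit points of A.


A' = ∅

For each x ∈ X, list the open sets U ∈ τ with x ∈ U, then check whether U ∩ (A ∖ {x}) ≠ ∅ for every such U.
  x = x1: open {x1, x2} ∋ x has {x1, x2} ∩ (A ∖ {x1}) = ∅, so x is NOT a limit point.
  x = x2: open {x1, x2} ∋ x has {x1, x2} ∩ (A ∖ {x2}) = ∅, so x is NOT a limit point.
  x = x3: open {x3} ∋ x has {x3} ∩ (A ∖ {x3}) = ∅, so x is NOT a limit point.
  x = x4: open {x1, x2, x4} ∋ x has {x1, x2, x4} ∩ (A ∖ {x4}) = ∅, so x is NOT a limit point.
  x = x5: open {x5} ∋ x has {x5} ∩ (A ∖ {x5}) = ∅, so x is NOT a limit point.
Collecting: A' = ∅.


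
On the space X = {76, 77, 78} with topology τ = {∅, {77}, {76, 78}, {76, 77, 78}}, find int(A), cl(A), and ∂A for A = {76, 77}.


int(A) = {77}, cl(A) = {76, 77, 78}, ∂A = {76, 78}.

Closed sets in (X, τ) are complements of opens:
  closed(X, τ) = {∅, {77}, {76, 78}, {76, 77, 78}}.
int(A) = ⋃ {U ∈ τ : U ⊆ A}. Opens contained in A: ∅, {77}.
Taking the union of these: int(A) = {77}.
cl(A) = ⋂ {C closed : A ⊆ C}. Closed sets containing A: {76, 77, 78}.
Intersecting these: cl(A) = {76, 77, 78}.
∂A = cl(A) ∖ int(A) = {76, 77, 78} ∖ {77} = {76, 78}.


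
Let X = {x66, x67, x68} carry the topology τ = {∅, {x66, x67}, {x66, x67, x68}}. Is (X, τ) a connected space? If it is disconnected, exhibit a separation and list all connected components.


(X, τ) is connected.

Find clopen sets (U ∈ τ with X ∖ U ∈ τ):
  U = ∅, X ∖ U = {x66, x67, x68} — both open, so U is clopen.
  U = {x66, x67, x68}, X ∖ U = ∅ — both open, so U is clopen.
Only trivial clopens (∅ and X) exist, so (X, τ) is connected.
Compute connected components by grouping points that agree on all clopens:
  component: {x66, x67, x68}


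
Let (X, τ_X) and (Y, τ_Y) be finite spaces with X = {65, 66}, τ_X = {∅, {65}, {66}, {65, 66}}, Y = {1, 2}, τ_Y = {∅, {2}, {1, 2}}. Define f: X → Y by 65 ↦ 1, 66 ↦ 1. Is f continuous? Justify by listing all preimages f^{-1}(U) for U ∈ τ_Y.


f IS continuous.

Compute f^{-1}(U) for each U ∈ τ_Y:
  U = ∅: f^{-1}(U) = ∅ ∈ τ_X ✓.
  U = {2}: f^{-1}(U) = ∅ ∈ τ_X ✓.
  U = {1, 2}: f^{-1}(U) = {65, 66} ∈ τ_X ✓.
Every preimage lies in τ_X, so f IS continuous.


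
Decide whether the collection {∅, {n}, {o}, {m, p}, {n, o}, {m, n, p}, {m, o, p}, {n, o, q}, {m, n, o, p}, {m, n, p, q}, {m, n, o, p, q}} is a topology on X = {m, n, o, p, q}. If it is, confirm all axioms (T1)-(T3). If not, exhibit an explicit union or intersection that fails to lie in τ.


τ is NOT a topology on X.

Axiom (T1): ∅ ∈ τ? Yes; X ∈ τ? Yes.
Axiom (T2/T3): check pairwise unions and intersections of members of τ.
Counterexample for (T3): {n, o, q} ∩ {m, n, p, q} = {n, q} ∉ τ. Therefore τ is NOT a topology.


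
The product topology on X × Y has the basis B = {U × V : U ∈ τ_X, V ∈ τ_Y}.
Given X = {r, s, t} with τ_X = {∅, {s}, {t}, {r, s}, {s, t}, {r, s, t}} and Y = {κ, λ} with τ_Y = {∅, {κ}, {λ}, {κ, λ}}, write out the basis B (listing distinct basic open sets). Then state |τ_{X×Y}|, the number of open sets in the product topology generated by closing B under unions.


Basis B = {∅ × ∅, {s} × {κ}, {s} × {λ}, {t} × {κ}, {t} × {λ}, {r, s} × {κ}, {r, s} × {λ}, {s} × {κ, λ}, {s, t} × {κ}, {s, t} × {λ}, {t} × {κ, λ}, {r, s, t} × {κ}, {r, s, t} × {λ}, {r, s} × {κ, λ}, {s, t} × {κ, λ}, {r, s, t} × {κ, λ}}; |τ_{X×Y}| = 36.

Enumerate products U × V with U ∈ τ_X, V ∈ τ_Y (deduplicated):
  ∅ × ∅ = {} (∅)
  {s} × {κ} = {(s,κ)}
  {s} × {λ} = {(s,λ)}
  {t} × {κ} = {(t,κ)}
  {t} × {λ} = {(t,λ)}
  {r, s} × {κ} = {(r,κ), (s,κ)}
  {r, s} × {λ} = {(r,λ), (s,λ)}
  {s} × {κ, λ} = {(s,κ), (s,λ)}
  {s, t} × {κ} = {(s,κ), (t,κ)}
  {s, t} × {λ} = {(s,λ), (t,λ)}
  {t} × {κ, λ} = {(t,κ), (t,λ)}
  {r, s, t} × {κ} = {(r,κ), (s,κ), (t,κ)}
  {r, s, t} × {λ} = {(r,λ), (s,λ), (t,λ)}
  {r, s} × {κ, λ} = {(r,κ), (r,λ), (s,κ), (s,λ)}
  {s, t} × {κ, λ} = {(s,κ), (s,λ), (t,κ), (t,λ)}
  {r, s, t} × {κ, λ} = {(r,κ), (r,λ), (s,κ), (s,λ), (t,κ), (t,λ)}
These 16 distinct sets form the basis B.
Close under arbitrary unions to get τ_{X×Y}; counting gives |τ_{X×Y}| = 36.


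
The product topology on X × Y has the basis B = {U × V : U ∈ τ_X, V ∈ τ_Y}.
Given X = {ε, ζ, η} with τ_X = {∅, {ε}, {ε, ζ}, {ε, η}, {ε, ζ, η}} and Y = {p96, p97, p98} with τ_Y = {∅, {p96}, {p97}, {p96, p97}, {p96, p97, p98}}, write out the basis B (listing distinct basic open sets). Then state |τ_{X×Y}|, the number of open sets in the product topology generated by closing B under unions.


Basis B = {∅ × ∅, {ε} × {p96}, {ε} × {p97}, {ε} × {p96, p97}, {ε, ζ} × {p96}, {ε, η} × {p96}, {ε, ζ} × {p97}, {ε, η} × {p97}, {ε} × {p96, p97, p98}, {ε, ζ, η} × {p96}, {ε, ζ, η} × {p97}, {ε, ζ} × {p96, p97}, {ε, η} × {p96, p97}, {ε, ζ} × {p96, p97, p98}, {ε, η} × {p96, p97, p98}, {ε, ζ, η} × {p96, p97}, {ε, ζ, η} × {p96, p97, p98}}; |τ_{X×Y}| = 50.

Enumerate products U × V with U ∈ τ_X, V ∈ τ_Y (deduplicated):
  ∅ × ∅ = {} (∅)
  {ε} × {p96} = {(ε,p96)}
  {ε} × {p97} = {(ε,p97)}
  {ε} × {p96, p97} = {(ε,p96), (ε,p97)}
  {ε, ζ} × {p96} = {(ε,p96), (ζ,p96)}
  {ε, η} × {p96} = {(ε,p96), (η,p96)}
  {ε, ζ} × {p97} = {(ε,p97), (ζ,p97)}
  {ε, η} × {p97} = {(ε,p97), (η,p97)}
  {ε} × {p96, p97, p98} = {(ε,p96), (ε,p97), (ε,p98)}
  {ε, ζ, η} × {p96} = {(ε,p96), (ζ,p96), (η,p96)}
  {ε, ζ, η} × {p97} = {(ε,p97), (ζ,p97), (η,p97)}
  {ε, ζ} × {p96, p97} = {(ε,p96), (ε,p97), (ζ,p96), (ζ,p97)}
  {ε, η} × {p96, p97} = {(ε,p96), (ε,p97), (η,p96), (η,p97)}
  {ε, ζ} × {p96, p97, p98} = {(ε,p96), (ε,p97), (ε,p98), (ζ,p96), (ζ,p97), (ζ,p98)}
  {ε, η} × {p96, p97, p98} = {(ε,p96), (ε,p97), (ε,p98), (η,p96), (η,p97), (η,p98)}
  {ε, ζ, η} × {p96, p97} = {(ε,p96), (ε,p97), (ζ,p96), (ζ,p97), (η,p96), (η,p97)}
  {ε, ζ, η} × {p96, p97, p98} = {(ε,p96), (ε,p97), (ε,p98), (ζ,p96), (ζ,p97), (ζ,p98), (η,p96), (η,p97), (η,p98)}
These 17 distinct sets form the basis B.
Close under arbitrary unions to get τ_{X×Y}; counting gives |τ_{X×Y}| = 50.


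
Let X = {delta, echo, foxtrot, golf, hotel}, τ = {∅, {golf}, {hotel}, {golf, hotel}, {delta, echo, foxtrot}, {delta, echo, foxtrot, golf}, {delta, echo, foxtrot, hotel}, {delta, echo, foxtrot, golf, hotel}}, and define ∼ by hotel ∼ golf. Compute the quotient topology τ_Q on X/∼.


X/∼ = {[delta], [echo], [foxtrot], [golf=hotel]}; |τ_Q| = 4.

Equivalence classes: [delta], [echo], [foxtrot], [golf=hotel].
Quotient map π: X → X/∼ sends delta ↦ [delta], echo ↦ [echo], foxtrot ↦ [foxtrot], golf ↦ [golf=hotel], hotel ↦ [golf=hotel].
For each subset V ⊆ X/∼, compute π^{-1}(V) ⊆ X and check whether π^{-1}(V) ∈ τ. V is open in τ_Q iff π^{-1}(V) ∈ τ.
  V = {}: π^{-1}(V) = ∅ ∈ τ ✓.
  V = {[delta]}: π^{-1}(V) = {delta} ∉ τ ✗.
  V = {[echo]}: π^{-1}(V) = {echo} ∉ τ ✗.
  V = {[delta], [echo]}: π^{-1}(V) = {delta, echo} ∉ τ ✗.
  V = {[foxtrot]}: π^{-1}(V) = {foxtrot} ∉ τ ✗.
  V = {[delta], [foxtrot]}: π^{-1}(V) = {delta, foxtrot} ∉ τ ✗.
  V = {[echo], [foxtrot]}: π^{-1}(V) = {echo, foxtrot} ∉ τ ✗.
  V = {[delta], [echo], [foxtrot]}: π^{-1}(V) = {delta, echo, foxtrot} ∈ τ ✓.
  V = {[golf=hotel]}: π^{-1}(V) = {golf, hotel} ∈ τ ✓.
  V = {[delta], [golf=hotel]}: π^{-1}(V) = {delta, golf, hotel} ∉ τ ✗.
  V = {[echo], [golf=hotel]}: π^{-1}(V) = {echo, golf, hotel} ∉ τ ✗.
  V = {[delta], [echo], [golf=hotel]}: π^{-1}(V) = {delta, echo, golf, hotel} ∉ τ ✗.
  V = {[foxtrot], [golf=hotel]}: π^{-1}(V) = {foxtrot, golf, hotel} ∉ τ ✗.
  V = {[delta], [foxtrot], [golf=hotel]}: π^{-1}(V) = {delta, foxtrot, golf, hotel} ∉ τ ✗.
  V = {[echo], [foxtrot], [golf=hotel]}: π^{-1}(V) = {echo, foxtrot, golf, hotel} ∉ τ ✗.
  V = {[delta], [echo], [foxtrot], [golf=hotel]}: π^{-1}(V) = {delta, echo, foxtrot, golf, hotel} ∈ τ ✓.
Open sets in the quotient: τ_Q = {{}, {[delta], [echo], [foxtrot]}, {[golf=hotel]}, {[delta], [echo], [foxtrot], [golf=hotel]}} (4 elements).
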